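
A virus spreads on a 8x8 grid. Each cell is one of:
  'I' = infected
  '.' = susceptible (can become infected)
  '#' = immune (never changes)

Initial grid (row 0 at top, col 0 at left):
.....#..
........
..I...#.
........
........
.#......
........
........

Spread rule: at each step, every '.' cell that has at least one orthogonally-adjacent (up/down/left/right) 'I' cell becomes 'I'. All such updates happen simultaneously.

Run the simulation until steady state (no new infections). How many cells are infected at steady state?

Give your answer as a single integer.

Step 0 (initial): 1 infected
Step 1: +4 new -> 5 infected
Step 2: +8 new -> 13 infected
Step 3: +10 new -> 23 infected
Step 4: +8 new -> 31 infected
Step 5: +8 new -> 39 infected
Step 6: +9 new -> 48 infected
Step 7: +7 new -> 55 infected
Step 8: +3 new -> 58 infected
Step 9: +2 new -> 60 infected
Step 10: +1 new -> 61 infected
Step 11: +0 new -> 61 infected

Answer: 61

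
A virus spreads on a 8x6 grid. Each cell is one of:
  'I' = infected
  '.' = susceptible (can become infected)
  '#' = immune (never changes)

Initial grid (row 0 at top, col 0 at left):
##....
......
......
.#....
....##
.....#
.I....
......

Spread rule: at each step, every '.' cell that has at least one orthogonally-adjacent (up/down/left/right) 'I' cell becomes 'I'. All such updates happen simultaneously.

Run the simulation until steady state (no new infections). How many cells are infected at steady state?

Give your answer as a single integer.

Step 0 (initial): 1 infected
Step 1: +4 new -> 5 infected
Step 2: +6 new -> 11 infected
Step 3: +5 new -> 16 infected
Step 4: +6 new -> 22 infected
Step 5: +4 new -> 26 infected
Step 6: +5 new -> 31 infected
Step 7: +5 new -> 36 infected
Step 8: +3 new -> 39 infected
Step 9: +2 new -> 41 infected
Step 10: +1 new -> 42 infected
Step 11: +0 new -> 42 infected

Answer: 42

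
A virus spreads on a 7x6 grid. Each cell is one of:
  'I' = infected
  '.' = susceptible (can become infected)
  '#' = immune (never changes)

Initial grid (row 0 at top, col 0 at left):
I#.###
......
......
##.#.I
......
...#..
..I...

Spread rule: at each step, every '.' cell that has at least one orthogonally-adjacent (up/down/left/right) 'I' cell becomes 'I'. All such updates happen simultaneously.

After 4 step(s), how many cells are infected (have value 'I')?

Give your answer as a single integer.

Answer: 34

Derivation:
Step 0 (initial): 3 infected
Step 1: +7 new -> 10 infected
Step 2: +10 new -> 20 infected
Step 3: +10 new -> 30 infected
Step 4: +4 new -> 34 infected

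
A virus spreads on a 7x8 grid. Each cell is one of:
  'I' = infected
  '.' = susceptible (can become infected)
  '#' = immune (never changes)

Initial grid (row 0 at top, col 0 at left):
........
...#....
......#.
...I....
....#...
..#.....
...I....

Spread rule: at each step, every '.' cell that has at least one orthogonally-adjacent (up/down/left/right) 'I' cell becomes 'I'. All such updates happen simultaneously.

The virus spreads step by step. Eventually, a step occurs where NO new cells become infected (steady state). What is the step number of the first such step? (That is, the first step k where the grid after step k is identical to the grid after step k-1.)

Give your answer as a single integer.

Answer: 8

Derivation:
Step 0 (initial): 2 infected
Step 1: +7 new -> 9 infected
Step 2: +8 new -> 17 infected
Step 3: +12 new -> 29 infected
Step 4: +11 new -> 40 infected
Step 5: +8 new -> 48 infected
Step 6: +3 new -> 51 infected
Step 7: +1 new -> 52 infected
Step 8: +0 new -> 52 infected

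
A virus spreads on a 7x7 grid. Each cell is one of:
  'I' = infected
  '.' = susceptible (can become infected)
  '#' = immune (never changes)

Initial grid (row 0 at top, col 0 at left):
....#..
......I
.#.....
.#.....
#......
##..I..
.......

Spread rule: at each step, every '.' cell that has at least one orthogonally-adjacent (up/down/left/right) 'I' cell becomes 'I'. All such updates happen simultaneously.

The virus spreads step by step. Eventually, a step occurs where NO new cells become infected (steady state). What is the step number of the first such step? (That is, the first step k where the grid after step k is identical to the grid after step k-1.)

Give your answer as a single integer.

Answer: 9

Derivation:
Step 0 (initial): 2 infected
Step 1: +7 new -> 9 infected
Step 2: +11 new -> 20 infected
Step 3: +8 new -> 28 infected
Step 4: +6 new -> 34 infected
Step 5: +4 new -> 38 infected
Step 6: +2 new -> 40 infected
Step 7: +2 new -> 42 infected
Step 8: +1 new -> 43 infected
Step 9: +0 new -> 43 infected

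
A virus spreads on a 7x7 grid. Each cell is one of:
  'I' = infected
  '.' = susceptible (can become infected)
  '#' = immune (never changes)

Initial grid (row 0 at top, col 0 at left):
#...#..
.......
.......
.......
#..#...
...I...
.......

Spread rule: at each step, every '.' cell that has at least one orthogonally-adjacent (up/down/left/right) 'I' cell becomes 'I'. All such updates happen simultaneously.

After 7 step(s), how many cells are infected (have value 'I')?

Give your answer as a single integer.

Answer: 44

Derivation:
Step 0 (initial): 1 infected
Step 1: +3 new -> 4 infected
Step 2: +6 new -> 10 infected
Step 3: +8 new -> 18 infected
Step 4: +8 new -> 26 infected
Step 5: +7 new -> 33 infected
Step 6: +6 new -> 39 infected
Step 7: +5 new -> 44 infected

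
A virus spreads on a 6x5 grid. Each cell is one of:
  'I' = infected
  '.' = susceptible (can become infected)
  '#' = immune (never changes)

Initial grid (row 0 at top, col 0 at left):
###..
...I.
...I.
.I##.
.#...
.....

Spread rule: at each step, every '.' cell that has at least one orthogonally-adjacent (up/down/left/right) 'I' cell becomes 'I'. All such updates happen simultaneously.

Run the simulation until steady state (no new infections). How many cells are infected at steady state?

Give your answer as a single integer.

Step 0 (initial): 3 infected
Step 1: +7 new -> 10 infected
Step 2: +5 new -> 15 infected
Step 3: +3 new -> 18 infected
Step 4: +3 new -> 21 infected
Step 5: +3 new -> 24 infected
Step 6: +0 new -> 24 infected

Answer: 24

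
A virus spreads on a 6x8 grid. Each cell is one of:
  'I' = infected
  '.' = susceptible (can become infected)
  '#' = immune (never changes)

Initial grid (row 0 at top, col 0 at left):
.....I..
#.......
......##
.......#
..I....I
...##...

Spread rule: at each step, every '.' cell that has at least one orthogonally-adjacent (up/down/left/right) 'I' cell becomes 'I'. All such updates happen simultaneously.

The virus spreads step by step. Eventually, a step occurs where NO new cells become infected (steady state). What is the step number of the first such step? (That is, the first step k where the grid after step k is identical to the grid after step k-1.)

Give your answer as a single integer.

Answer: 6

Derivation:
Step 0 (initial): 3 infected
Step 1: +9 new -> 12 infected
Step 2: +14 new -> 26 infected
Step 3: +12 new -> 38 infected
Step 4: +3 new -> 41 infected
Step 5: +1 new -> 42 infected
Step 6: +0 new -> 42 infected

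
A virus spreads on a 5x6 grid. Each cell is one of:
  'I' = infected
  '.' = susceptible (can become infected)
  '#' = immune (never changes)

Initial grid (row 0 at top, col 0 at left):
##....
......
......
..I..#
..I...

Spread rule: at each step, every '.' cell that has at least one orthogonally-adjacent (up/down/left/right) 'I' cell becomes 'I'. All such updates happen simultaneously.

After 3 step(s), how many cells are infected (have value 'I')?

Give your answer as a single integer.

Answer: 20

Derivation:
Step 0 (initial): 2 infected
Step 1: +5 new -> 7 infected
Step 2: +7 new -> 14 infected
Step 3: +6 new -> 20 infected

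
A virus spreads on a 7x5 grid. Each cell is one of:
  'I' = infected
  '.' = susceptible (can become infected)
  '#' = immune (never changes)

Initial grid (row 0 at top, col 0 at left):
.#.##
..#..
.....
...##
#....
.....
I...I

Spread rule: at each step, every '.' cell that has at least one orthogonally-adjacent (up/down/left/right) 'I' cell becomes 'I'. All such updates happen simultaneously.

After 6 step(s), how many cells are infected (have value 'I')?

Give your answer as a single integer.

Step 0 (initial): 2 infected
Step 1: +4 new -> 6 infected
Step 2: +4 new -> 10 infected
Step 3: +3 new -> 13 infected
Step 4: +2 new -> 15 infected
Step 5: +3 new -> 18 infected
Step 6: +3 new -> 21 infected

Answer: 21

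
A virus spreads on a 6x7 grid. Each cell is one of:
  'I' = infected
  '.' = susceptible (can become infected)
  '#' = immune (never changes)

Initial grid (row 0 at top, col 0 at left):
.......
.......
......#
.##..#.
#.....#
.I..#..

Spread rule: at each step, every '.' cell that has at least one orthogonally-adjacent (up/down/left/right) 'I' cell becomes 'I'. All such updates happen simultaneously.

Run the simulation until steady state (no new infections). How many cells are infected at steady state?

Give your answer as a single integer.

Answer: 34

Derivation:
Step 0 (initial): 1 infected
Step 1: +3 new -> 4 infected
Step 2: +2 new -> 6 infected
Step 3: +1 new -> 7 infected
Step 4: +2 new -> 9 infected
Step 5: +3 new -> 12 infected
Step 6: +4 new -> 16 infected
Step 7: +6 new -> 22 infected
Step 8: +5 new -> 27 infected
Step 9: +5 new -> 32 infected
Step 10: +2 new -> 34 infected
Step 11: +0 new -> 34 infected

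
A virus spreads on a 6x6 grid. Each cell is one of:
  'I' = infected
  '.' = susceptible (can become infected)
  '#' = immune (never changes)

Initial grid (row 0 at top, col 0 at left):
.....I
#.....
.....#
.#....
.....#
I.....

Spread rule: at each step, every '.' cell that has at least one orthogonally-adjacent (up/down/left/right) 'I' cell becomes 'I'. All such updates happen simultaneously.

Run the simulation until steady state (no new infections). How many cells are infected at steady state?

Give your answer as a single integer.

Step 0 (initial): 2 infected
Step 1: +4 new -> 6 infected
Step 2: +5 new -> 11 infected
Step 3: +6 new -> 17 infected
Step 4: +8 new -> 25 infected
Step 5: +7 new -> 32 infected
Step 6: +0 new -> 32 infected

Answer: 32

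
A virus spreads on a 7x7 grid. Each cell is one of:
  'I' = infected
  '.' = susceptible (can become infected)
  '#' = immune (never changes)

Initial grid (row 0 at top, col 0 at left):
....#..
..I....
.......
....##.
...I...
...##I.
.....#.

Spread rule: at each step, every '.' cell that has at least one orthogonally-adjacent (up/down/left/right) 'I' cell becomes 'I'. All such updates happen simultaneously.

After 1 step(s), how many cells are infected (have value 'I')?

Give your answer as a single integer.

Answer: 12

Derivation:
Step 0 (initial): 3 infected
Step 1: +9 new -> 12 infected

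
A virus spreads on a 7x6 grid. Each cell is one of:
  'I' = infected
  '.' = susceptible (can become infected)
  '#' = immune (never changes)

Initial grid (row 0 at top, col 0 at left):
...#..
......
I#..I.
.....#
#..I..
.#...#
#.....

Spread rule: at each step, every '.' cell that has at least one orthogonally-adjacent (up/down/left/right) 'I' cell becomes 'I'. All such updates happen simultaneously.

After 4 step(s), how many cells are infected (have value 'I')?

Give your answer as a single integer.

Answer: 34

Derivation:
Step 0 (initial): 3 infected
Step 1: +10 new -> 13 infected
Step 2: +13 new -> 26 infected
Step 3: +5 new -> 31 infected
Step 4: +3 new -> 34 infected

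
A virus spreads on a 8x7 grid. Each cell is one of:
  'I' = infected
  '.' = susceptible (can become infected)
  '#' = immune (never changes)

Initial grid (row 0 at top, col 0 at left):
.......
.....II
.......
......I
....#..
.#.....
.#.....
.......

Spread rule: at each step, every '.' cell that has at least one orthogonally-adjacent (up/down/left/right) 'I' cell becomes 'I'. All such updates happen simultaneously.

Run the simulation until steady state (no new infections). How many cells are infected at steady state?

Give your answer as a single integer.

Answer: 53

Derivation:
Step 0 (initial): 3 infected
Step 1: +7 new -> 10 infected
Step 2: +6 new -> 16 infected
Step 3: +6 new -> 22 infected
Step 4: +8 new -> 30 infected
Step 5: +8 new -> 38 infected
Step 6: +7 new -> 45 infected
Step 7: +3 new -> 48 infected
Step 8: +2 new -> 50 infected
Step 9: +2 new -> 52 infected
Step 10: +1 new -> 53 infected
Step 11: +0 new -> 53 infected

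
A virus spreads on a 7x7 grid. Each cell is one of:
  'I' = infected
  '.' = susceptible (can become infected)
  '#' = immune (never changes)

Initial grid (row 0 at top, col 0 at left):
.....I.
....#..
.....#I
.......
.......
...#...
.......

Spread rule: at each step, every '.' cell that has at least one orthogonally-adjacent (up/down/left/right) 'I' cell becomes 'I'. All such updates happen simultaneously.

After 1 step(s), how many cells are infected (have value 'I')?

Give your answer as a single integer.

Step 0 (initial): 2 infected
Step 1: +5 new -> 7 infected

Answer: 7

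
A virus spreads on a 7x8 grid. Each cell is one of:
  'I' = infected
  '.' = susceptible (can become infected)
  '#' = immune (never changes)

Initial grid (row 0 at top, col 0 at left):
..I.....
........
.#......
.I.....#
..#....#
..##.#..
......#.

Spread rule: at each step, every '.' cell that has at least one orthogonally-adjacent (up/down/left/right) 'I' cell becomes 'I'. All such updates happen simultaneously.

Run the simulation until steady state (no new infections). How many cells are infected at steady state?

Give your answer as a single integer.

Answer: 48

Derivation:
Step 0 (initial): 2 infected
Step 1: +6 new -> 8 infected
Step 2: +9 new -> 17 infected
Step 3: +8 new -> 25 infected
Step 4: +7 new -> 32 infected
Step 5: +7 new -> 39 infected
Step 6: +4 new -> 43 infected
Step 7: +3 new -> 46 infected
Step 8: +1 new -> 47 infected
Step 9: +1 new -> 48 infected
Step 10: +0 new -> 48 infected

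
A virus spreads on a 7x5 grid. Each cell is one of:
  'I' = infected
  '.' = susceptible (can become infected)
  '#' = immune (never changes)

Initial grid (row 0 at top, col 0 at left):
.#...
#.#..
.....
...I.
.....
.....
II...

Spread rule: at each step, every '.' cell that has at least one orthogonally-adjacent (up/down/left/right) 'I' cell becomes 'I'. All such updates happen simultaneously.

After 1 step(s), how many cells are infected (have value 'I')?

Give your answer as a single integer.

Step 0 (initial): 3 infected
Step 1: +7 new -> 10 infected

Answer: 10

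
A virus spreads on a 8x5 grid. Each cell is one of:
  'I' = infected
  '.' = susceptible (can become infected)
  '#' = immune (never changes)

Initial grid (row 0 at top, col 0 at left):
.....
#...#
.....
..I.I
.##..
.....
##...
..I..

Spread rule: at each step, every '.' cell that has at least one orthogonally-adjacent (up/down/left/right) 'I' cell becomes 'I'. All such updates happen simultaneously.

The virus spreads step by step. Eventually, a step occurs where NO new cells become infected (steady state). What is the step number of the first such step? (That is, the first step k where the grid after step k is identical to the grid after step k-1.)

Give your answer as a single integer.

Answer: 6

Derivation:
Step 0 (initial): 3 infected
Step 1: +8 new -> 11 infected
Step 2: +10 new -> 21 infected
Step 3: +8 new -> 29 infected
Step 4: +3 new -> 32 infected
Step 5: +2 new -> 34 infected
Step 6: +0 new -> 34 infected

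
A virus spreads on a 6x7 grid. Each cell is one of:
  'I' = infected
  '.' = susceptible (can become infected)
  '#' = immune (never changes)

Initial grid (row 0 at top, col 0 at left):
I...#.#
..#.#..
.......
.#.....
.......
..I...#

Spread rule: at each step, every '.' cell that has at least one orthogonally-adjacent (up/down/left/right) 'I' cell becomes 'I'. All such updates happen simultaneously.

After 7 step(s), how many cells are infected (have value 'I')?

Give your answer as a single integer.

Step 0 (initial): 2 infected
Step 1: +5 new -> 7 infected
Step 2: +8 new -> 15 infected
Step 3: +8 new -> 23 infected
Step 4: +4 new -> 27 infected
Step 5: +3 new -> 30 infected
Step 6: +2 new -> 32 infected
Step 7: +2 new -> 34 infected

Answer: 34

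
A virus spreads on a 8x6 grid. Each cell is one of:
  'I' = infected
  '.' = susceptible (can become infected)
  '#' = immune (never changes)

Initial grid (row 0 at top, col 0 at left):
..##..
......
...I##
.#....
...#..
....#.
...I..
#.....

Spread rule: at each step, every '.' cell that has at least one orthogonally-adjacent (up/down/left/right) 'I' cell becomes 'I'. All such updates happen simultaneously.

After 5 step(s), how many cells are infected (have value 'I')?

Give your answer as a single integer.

Answer: 40

Derivation:
Step 0 (initial): 2 infected
Step 1: +7 new -> 9 infected
Step 2: +10 new -> 19 infected
Step 3: +12 new -> 31 infected
Step 4: +7 new -> 38 infected
Step 5: +2 new -> 40 infected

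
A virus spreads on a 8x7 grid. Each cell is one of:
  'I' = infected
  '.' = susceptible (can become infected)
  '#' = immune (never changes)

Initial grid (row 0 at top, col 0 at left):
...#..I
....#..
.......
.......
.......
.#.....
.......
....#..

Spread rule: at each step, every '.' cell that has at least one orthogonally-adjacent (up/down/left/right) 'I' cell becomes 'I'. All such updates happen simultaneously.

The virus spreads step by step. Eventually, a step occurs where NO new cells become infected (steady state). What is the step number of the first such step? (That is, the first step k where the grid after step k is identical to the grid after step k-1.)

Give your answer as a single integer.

Answer: 14

Derivation:
Step 0 (initial): 1 infected
Step 1: +2 new -> 3 infected
Step 2: +3 new -> 6 infected
Step 3: +2 new -> 8 infected
Step 4: +3 new -> 11 infected
Step 5: +4 new -> 15 infected
Step 6: +6 new -> 21 infected
Step 7: +7 new -> 28 infected
Step 8: +8 new -> 36 infected
Step 9: +6 new -> 42 infected
Step 10: +4 new -> 46 infected
Step 11: +3 new -> 49 infected
Step 12: +2 new -> 51 infected
Step 13: +1 new -> 52 infected
Step 14: +0 new -> 52 infected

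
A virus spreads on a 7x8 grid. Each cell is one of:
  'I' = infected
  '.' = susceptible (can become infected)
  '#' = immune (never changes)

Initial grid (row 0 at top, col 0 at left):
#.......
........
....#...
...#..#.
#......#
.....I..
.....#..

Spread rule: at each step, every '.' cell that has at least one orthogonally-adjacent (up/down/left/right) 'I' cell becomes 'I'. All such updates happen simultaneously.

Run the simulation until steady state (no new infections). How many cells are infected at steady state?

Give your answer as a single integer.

Answer: 49

Derivation:
Step 0 (initial): 1 infected
Step 1: +3 new -> 4 infected
Step 2: +7 new -> 11 infected
Step 3: +6 new -> 17 infected
Step 4: +5 new -> 22 infected
Step 5: +8 new -> 30 infected
Step 6: +8 new -> 38 infected
Step 7: +6 new -> 44 infected
Step 8: +3 new -> 47 infected
Step 9: +2 new -> 49 infected
Step 10: +0 new -> 49 infected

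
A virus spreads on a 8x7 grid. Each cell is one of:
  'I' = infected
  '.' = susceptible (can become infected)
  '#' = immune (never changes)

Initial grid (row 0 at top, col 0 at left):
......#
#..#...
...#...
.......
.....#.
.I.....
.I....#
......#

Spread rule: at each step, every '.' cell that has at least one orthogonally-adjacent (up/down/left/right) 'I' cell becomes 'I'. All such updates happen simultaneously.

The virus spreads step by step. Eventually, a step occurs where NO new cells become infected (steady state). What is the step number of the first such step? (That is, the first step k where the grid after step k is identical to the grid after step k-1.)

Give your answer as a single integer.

Step 0 (initial): 2 infected
Step 1: +6 new -> 8 infected
Step 2: +7 new -> 15 infected
Step 3: +7 new -> 22 infected
Step 4: +8 new -> 30 infected
Step 5: +5 new -> 35 infected
Step 6: +5 new -> 40 infected
Step 7: +4 new -> 44 infected
Step 8: +3 new -> 47 infected
Step 9: +2 new -> 49 infected
Step 10: +0 new -> 49 infected

Answer: 10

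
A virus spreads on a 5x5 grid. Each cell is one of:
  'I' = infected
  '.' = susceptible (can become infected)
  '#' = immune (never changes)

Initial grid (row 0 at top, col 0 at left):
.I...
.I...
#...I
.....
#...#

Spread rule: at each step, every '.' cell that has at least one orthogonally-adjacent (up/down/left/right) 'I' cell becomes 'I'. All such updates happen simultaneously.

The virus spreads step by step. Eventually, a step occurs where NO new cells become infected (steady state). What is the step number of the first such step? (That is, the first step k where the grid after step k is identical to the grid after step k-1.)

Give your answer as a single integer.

Step 0 (initial): 3 infected
Step 1: +8 new -> 11 infected
Step 2: +6 new -> 17 infected
Step 3: +4 new -> 21 infected
Step 4: +1 new -> 22 infected
Step 5: +0 new -> 22 infected

Answer: 5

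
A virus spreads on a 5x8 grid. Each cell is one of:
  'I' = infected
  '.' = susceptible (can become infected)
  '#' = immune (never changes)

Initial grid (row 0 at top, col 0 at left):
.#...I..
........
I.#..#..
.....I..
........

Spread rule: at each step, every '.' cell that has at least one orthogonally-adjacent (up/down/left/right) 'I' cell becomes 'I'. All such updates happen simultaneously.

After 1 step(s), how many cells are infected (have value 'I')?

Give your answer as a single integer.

Step 0 (initial): 3 infected
Step 1: +9 new -> 12 infected

Answer: 12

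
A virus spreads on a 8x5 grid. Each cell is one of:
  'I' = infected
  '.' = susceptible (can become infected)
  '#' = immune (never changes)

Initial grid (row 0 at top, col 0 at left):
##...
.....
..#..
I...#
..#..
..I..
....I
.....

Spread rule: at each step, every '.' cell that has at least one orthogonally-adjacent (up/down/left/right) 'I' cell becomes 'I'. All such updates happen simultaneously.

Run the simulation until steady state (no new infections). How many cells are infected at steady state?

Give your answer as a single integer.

Step 0 (initial): 3 infected
Step 1: +9 new -> 12 infected
Step 2: +10 new -> 22 infected
Step 3: +4 new -> 26 infected
Step 4: +3 new -> 29 infected
Step 5: +3 new -> 32 infected
Step 6: +2 new -> 34 infected
Step 7: +1 new -> 35 infected
Step 8: +0 new -> 35 infected

Answer: 35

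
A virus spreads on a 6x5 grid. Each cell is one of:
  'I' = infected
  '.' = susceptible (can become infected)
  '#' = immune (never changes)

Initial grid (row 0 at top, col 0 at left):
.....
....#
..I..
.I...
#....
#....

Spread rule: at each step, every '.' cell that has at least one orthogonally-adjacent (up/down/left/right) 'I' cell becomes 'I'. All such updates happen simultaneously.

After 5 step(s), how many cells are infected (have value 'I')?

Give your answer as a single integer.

Answer: 27

Derivation:
Step 0 (initial): 2 infected
Step 1: +6 new -> 8 infected
Step 2: +8 new -> 16 infected
Step 3: +6 new -> 22 infected
Step 4: +4 new -> 26 infected
Step 5: +1 new -> 27 infected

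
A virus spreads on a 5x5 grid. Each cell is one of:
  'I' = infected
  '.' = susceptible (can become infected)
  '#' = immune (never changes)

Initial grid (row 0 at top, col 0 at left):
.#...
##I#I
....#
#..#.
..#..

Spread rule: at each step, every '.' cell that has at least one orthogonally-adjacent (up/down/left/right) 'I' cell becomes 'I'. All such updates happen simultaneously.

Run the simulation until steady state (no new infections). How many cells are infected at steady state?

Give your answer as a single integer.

Answer: 13

Derivation:
Step 0 (initial): 2 infected
Step 1: +3 new -> 5 infected
Step 2: +4 new -> 9 infected
Step 3: +2 new -> 11 infected
Step 4: +1 new -> 12 infected
Step 5: +1 new -> 13 infected
Step 6: +0 new -> 13 infected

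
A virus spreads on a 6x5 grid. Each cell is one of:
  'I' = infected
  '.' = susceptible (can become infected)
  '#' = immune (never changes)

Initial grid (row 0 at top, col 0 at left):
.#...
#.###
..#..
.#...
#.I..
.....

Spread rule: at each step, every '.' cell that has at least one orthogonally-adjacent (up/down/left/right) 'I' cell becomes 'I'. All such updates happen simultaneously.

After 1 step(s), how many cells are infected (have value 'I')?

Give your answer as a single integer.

Answer: 5

Derivation:
Step 0 (initial): 1 infected
Step 1: +4 new -> 5 infected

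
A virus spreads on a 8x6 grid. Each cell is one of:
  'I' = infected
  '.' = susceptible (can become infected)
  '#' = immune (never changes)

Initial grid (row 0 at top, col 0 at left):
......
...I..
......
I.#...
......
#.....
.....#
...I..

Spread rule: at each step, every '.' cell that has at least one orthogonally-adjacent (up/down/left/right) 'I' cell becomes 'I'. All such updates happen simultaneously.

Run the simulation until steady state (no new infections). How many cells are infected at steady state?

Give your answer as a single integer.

Step 0 (initial): 3 infected
Step 1: +10 new -> 13 infected
Step 2: +15 new -> 28 infected
Step 3: +12 new -> 40 infected
Step 4: +4 new -> 44 infected
Step 5: +1 new -> 45 infected
Step 6: +0 new -> 45 infected

Answer: 45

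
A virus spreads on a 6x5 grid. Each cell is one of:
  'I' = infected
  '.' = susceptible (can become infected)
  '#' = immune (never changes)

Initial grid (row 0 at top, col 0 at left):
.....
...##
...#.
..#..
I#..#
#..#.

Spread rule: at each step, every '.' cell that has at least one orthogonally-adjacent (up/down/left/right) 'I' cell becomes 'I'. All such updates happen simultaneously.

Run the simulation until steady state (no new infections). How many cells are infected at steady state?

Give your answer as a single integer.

Answer: 14

Derivation:
Step 0 (initial): 1 infected
Step 1: +1 new -> 2 infected
Step 2: +2 new -> 4 infected
Step 3: +2 new -> 6 infected
Step 4: +3 new -> 9 infected
Step 5: +2 new -> 11 infected
Step 6: +1 new -> 12 infected
Step 7: +1 new -> 13 infected
Step 8: +1 new -> 14 infected
Step 9: +0 new -> 14 infected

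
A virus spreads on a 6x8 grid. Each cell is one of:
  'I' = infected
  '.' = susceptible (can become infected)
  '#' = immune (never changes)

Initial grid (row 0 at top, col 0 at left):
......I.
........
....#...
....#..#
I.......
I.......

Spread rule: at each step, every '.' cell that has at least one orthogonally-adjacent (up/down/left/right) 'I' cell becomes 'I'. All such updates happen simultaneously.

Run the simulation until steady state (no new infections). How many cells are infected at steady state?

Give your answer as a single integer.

Step 0 (initial): 3 infected
Step 1: +6 new -> 9 infected
Step 2: +8 new -> 17 infected
Step 3: +10 new -> 27 infected
Step 4: +10 new -> 37 infected
Step 5: +7 new -> 44 infected
Step 6: +1 new -> 45 infected
Step 7: +0 new -> 45 infected

Answer: 45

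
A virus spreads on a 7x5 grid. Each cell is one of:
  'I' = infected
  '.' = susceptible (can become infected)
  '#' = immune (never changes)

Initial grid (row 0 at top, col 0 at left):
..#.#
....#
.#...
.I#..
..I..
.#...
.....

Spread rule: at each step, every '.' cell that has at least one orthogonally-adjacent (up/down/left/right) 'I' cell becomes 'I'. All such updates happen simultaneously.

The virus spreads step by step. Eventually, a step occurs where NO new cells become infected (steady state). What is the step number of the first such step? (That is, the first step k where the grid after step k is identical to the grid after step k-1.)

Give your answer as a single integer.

Answer: 6

Derivation:
Step 0 (initial): 2 infected
Step 1: +4 new -> 6 infected
Step 2: +6 new -> 12 infected
Step 3: +7 new -> 19 infected
Step 4: +7 new -> 26 infected
Step 5: +3 new -> 29 infected
Step 6: +0 new -> 29 infected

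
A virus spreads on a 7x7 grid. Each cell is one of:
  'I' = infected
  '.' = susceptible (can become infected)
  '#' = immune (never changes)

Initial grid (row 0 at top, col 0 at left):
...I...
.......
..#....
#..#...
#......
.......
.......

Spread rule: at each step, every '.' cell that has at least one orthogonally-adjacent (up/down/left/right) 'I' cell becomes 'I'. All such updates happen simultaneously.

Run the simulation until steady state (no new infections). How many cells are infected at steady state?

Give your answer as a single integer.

Answer: 45

Derivation:
Step 0 (initial): 1 infected
Step 1: +3 new -> 4 infected
Step 2: +5 new -> 9 infected
Step 3: +5 new -> 14 infected
Step 4: +5 new -> 19 infected
Step 5: +5 new -> 24 infected
Step 6: +6 new -> 30 infected
Step 7: +6 new -> 36 infected
Step 8: +6 new -> 42 infected
Step 9: +3 new -> 45 infected
Step 10: +0 new -> 45 infected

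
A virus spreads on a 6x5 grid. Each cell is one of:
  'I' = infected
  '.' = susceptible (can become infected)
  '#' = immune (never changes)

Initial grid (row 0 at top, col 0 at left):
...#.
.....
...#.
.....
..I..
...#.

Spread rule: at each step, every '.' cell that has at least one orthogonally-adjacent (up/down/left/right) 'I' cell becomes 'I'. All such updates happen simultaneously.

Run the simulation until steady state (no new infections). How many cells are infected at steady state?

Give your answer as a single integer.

Step 0 (initial): 1 infected
Step 1: +4 new -> 5 infected
Step 2: +6 new -> 11 infected
Step 3: +6 new -> 17 infected
Step 4: +5 new -> 22 infected
Step 5: +3 new -> 25 infected
Step 6: +2 new -> 27 infected
Step 7: +0 new -> 27 infected

Answer: 27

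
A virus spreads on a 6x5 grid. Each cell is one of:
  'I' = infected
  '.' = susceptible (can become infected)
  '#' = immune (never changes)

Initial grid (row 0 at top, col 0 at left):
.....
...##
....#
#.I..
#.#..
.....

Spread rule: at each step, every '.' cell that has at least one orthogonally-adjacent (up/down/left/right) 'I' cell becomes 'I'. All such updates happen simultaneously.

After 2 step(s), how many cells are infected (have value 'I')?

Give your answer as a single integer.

Answer: 10

Derivation:
Step 0 (initial): 1 infected
Step 1: +3 new -> 4 infected
Step 2: +6 new -> 10 infected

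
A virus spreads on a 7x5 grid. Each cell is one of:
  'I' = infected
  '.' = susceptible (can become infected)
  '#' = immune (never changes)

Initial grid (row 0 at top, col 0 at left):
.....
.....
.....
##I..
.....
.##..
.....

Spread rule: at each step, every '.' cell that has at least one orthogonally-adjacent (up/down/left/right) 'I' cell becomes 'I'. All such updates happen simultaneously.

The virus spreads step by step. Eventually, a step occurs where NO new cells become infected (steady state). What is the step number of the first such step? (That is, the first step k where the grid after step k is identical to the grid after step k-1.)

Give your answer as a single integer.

Step 0 (initial): 1 infected
Step 1: +3 new -> 4 infected
Step 2: +6 new -> 10 infected
Step 3: +8 new -> 18 infected
Step 4: +7 new -> 25 infected
Step 5: +5 new -> 30 infected
Step 6: +1 new -> 31 infected
Step 7: +0 new -> 31 infected

Answer: 7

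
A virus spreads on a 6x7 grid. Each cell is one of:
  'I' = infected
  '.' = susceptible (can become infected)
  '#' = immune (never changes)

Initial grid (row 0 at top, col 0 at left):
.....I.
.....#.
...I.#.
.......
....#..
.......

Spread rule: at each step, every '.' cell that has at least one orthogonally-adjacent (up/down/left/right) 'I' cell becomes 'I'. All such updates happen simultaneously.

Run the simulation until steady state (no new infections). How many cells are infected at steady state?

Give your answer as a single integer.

Answer: 39

Derivation:
Step 0 (initial): 2 infected
Step 1: +6 new -> 8 infected
Step 2: +8 new -> 16 infected
Step 3: +8 new -> 24 infected
Step 4: +8 new -> 32 infected
Step 5: +5 new -> 37 infected
Step 6: +2 new -> 39 infected
Step 7: +0 new -> 39 infected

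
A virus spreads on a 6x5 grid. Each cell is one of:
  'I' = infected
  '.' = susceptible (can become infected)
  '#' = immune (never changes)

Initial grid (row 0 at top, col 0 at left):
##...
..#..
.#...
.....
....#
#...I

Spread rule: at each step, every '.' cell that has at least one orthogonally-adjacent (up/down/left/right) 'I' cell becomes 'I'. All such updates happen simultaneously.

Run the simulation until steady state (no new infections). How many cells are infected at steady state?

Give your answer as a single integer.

Answer: 24

Derivation:
Step 0 (initial): 1 infected
Step 1: +1 new -> 2 infected
Step 2: +2 new -> 4 infected
Step 3: +3 new -> 7 infected
Step 4: +4 new -> 11 infected
Step 5: +5 new -> 16 infected
Step 6: +3 new -> 19 infected
Step 7: +3 new -> 22 infected
Step 8: +1 new -> 23 infected
Step 9: +1 new -> 24 infected
Step 10: +0 new -> 24 infected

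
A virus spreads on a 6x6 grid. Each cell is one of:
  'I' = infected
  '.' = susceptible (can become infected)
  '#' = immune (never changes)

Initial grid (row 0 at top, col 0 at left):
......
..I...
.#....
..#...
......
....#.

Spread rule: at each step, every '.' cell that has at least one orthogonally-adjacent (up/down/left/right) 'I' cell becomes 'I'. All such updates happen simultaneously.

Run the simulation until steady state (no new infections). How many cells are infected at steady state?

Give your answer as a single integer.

Answer: 33

Derivation:
Step 0 (initial): 1 infected
Step 1: +4 new -> 5 infected
Step 2: +5 new -> 10 infected
Step 3: +6 new -> 16 infected
Step 4: +5 new -> 21 infected
Step 5: +6 new -> 27 infected
Step 6: +4 new -> 31 infected
Step 7: +2 new -> 33 infected
Step 8: +0 new -> 33 infected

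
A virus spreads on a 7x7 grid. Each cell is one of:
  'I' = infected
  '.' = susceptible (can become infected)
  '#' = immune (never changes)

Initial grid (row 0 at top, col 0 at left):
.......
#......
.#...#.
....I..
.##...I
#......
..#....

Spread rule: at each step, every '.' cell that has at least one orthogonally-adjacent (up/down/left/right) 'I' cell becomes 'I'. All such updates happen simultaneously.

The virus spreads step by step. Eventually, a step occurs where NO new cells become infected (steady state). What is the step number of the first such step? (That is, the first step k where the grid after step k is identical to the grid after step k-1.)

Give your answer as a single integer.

Answer: 8

Derivation:
Step 0 (initial): 2 infected
Step 1: +7 new -> 9 infected
Step 2: +8 new -> 17 infected
Step 3: +9 new -> 26 infected
Step 4: +7 new -> 33 infected
Step 5: +5 new -> 38 infected
Step 6: +2 new -> 40 infected
Step 7: +2 new -> 42 infected
Step 8: +0 new -> 42 infected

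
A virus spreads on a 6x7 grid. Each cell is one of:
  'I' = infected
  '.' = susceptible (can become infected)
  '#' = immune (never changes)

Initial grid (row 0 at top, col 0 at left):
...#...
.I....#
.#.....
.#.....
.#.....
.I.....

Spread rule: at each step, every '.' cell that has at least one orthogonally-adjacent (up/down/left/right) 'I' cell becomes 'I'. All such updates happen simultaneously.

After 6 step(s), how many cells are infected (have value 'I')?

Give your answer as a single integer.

Step 0 (initial): 2 infected
Step 1: +5 new -> 7 infected
Step 2: +8 new -> 15 infected
Step 3: +6 new -> 21 infected
Step 4: +6 new -> 27 infected
Step 5: +5 new -> 32 infected
Step 6: +4 new -> 36 infected

Answer: 36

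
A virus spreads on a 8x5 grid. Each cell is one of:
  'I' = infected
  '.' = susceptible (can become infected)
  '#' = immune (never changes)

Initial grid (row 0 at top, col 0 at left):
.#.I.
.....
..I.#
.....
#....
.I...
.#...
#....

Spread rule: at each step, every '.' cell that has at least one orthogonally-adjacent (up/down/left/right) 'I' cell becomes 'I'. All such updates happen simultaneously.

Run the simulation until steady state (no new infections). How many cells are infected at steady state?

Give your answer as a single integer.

Answer: 35

Derivation:
Step 0 (initial): 3 infected
Step 1: +10 new -> 13 infected
Step 2: +9 new -> 22 infected
Step 3: +7 new -> 29 infected
Step 4: +5 new -> 34 infected
Step 5: +1 new -> 35 infected
Step 6: +0 new -> 35 infected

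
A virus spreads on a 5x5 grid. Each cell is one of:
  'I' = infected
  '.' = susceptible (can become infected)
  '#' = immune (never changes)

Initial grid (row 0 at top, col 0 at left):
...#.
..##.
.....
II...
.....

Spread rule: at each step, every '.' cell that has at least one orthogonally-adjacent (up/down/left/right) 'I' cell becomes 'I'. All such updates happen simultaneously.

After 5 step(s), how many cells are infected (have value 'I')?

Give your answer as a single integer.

Step 0 (initial): 2 infected
Step 1: +5 new -> 7 infected
Step 2: +5 new -> 12 infected
Step 3: +5 new -> 17 infected
Step 4: +3 new -> 20 infected
Step 5: +1 new -> 21 infected

Answer: 21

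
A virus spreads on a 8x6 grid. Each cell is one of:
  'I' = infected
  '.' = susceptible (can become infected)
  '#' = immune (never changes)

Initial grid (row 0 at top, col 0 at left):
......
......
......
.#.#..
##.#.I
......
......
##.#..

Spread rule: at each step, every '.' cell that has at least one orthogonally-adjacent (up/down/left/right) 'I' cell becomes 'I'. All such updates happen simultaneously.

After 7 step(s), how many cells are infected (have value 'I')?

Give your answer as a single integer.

Step 0 (initial): 1 infected
Step 1: +3 new -> 4 infected
Step 2: +4 new -> 8 infected
Step 3: +5 new -> 13 infected
Step 4: +6 new -> 19 infected
Step 5: +6 new -> 25 infected
Step 6: +7 new -> 32 infected
Step 7: +4 new -> 36 infected

Answer: 36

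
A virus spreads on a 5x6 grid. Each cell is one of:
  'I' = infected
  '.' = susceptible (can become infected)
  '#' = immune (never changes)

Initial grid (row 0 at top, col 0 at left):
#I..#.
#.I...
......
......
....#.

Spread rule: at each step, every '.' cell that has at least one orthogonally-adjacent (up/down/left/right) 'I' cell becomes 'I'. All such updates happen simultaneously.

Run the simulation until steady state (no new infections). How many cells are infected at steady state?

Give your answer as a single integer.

Step 0 (initial): 2 infected
Step 1: +4 new -> 6 infected
Step 2: +5 new -> 11 infected
Step 3: +6 new -> 17 infected
Step 4: +6 new -> 23 infected
Step 5: +2 new -> 25 infected
Step 6: +1 new -> 26 infected
Step 7: +0 new -> 26 infected

Answer: 26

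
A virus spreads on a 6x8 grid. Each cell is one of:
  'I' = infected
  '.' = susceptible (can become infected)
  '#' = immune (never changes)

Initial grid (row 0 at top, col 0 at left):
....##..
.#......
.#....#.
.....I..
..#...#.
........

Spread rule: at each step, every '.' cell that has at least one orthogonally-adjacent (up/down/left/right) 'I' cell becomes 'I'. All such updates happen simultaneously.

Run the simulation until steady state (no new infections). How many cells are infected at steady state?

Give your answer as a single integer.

Step 0 (initial): 1 infected
Step 1: +4 new -> 5 infected
Step 2: +6 new -> 11 infected
Step 3: +9 new -> 20 infected
Step 4: +7 new -> 27 infected
Step 5: +6 new -> 33 infected
Step 6: +4 new -> 37 infected
Step 7: +3 new -> 40 infected
Step 8: +1 new -> 41 infected
Step 9: +0 new -> 41 infected

Answer: 41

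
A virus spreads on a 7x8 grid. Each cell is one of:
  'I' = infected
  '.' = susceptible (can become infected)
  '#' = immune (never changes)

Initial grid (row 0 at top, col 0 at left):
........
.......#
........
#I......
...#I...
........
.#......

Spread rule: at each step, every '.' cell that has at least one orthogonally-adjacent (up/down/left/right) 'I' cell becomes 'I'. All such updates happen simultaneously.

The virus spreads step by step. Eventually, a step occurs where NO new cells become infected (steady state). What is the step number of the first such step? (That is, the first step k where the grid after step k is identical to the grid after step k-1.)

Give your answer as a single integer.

Answer: 8

Derivation:
Step 0 (initial): 2 infected
Step 1: +6 new -> 8 infected
Step 2: +13 new -> 21 infected
Step 3: +13 new -> 34 infected
Step 4: +11 new -> 45 infected
Step 5: +5 new -> 50 infected
Step 6: +1 new -> 51 infected
Step 7: +1 new -> 52 infected
Step 8: +0 new -> 52 infected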